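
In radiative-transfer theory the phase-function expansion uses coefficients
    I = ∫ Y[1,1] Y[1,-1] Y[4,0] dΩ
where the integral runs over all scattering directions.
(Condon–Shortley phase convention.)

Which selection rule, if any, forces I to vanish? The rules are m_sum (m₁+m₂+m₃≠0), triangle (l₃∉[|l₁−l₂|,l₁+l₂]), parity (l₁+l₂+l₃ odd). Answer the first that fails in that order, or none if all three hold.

triangle

m₁+m₂+m₃ = 1 − 1 + 0 = 0  ✓
triangle: need |l₁−l₂| ≤ l₃ ≤ l₁+l₂ = [0,2]; l₃=4 is outside  ✗
parity: l₁+l₂+l₃ = 6 is even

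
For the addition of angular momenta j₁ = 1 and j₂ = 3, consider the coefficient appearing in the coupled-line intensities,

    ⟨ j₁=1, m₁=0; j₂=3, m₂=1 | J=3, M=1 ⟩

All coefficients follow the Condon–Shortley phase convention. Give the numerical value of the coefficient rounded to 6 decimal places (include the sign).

√[7·1!1!5!/8! · 1!1!4!2!4!2!] = √(48)
  +(−1)^0/∏(0,1,1,4,0,1)! = 1/24  (running 1/24)
  +(−1)^1/∏(1,0,0,3,1,2)! = -1/12  (running -1/24)
⟨..|..⟩ = √(48)·(-1/24) = -0.288675

−√(1/12) = -0.288675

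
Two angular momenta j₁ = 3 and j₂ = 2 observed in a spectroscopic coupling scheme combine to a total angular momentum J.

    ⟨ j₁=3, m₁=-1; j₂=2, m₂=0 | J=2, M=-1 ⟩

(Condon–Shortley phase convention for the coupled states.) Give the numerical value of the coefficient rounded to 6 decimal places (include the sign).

√[5·3!3!1!/8! · 2!4!2!2!1!3!] = √(36/7)
  +(−1)^1/∏(1,2,3,1,0,0)! = -1/12  (running -1/12)
  +(−1)^2/∏(2,1,2,0,1,1)! = 1/4  (running 1/6)
⟨..|..⟩ = √(36/7)·(1/6) = +0.377964

+√(1/7) = +0.377964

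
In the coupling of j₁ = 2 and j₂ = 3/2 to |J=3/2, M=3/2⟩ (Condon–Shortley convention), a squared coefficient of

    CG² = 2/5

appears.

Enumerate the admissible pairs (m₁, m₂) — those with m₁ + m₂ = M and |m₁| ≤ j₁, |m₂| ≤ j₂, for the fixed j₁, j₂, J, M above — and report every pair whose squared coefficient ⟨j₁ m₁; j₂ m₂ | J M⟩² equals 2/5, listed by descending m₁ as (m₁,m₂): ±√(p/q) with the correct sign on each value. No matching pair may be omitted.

(2,-1/2): +√(2/5); (1,1/2): −√(2/5)

Admissible pairs with m₁+m₂ = M = 3/2: (0,3/2), (1,1/2), (2,-1/2)
  (m₁,m₂)=(2,-1/2): CG² = 2/5, CG = +√(2/5)   ← matches the target
  (m₁,m₂)=(1,1/2): CG² = 2/5, CG = −√(2/5)   ← matches the target
  (m₁,m₂)=(0,3/2): CG² = 1/5, CG = +√(1/5)
Pairs with CG² = 2/5: (2,-1/2): +√(2/5); (1,1/2): −√(2/5)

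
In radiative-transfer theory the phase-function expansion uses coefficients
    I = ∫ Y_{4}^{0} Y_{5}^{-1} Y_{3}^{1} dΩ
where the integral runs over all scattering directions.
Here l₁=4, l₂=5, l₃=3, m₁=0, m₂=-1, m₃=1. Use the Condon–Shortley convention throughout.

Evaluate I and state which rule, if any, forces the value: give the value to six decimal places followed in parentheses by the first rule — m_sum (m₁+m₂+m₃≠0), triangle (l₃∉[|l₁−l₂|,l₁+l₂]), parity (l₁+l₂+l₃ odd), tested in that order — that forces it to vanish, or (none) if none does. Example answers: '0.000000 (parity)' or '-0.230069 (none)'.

Checks pass: Σm=0; 12 even; l₃=3∈[1,9].
(2·4+1)(2·5+1)(2·3+1) = 693
Δ: 6! 2! 4! / 13! → 1/180180
sum: t=2:+1/576 t=3:−1/144 t=4:+1/576 = -1/288
3j²(4 5 3; 0 0 0) = Δ·Π!·Σ² = 20/1001  (sign +1)
sum: t=2:+1/384 t=3:−1/216 t=4:+1/2304 = -11/6912
3j²(4 5 3; 0 -1 1) = Δ·Π!·Σ² = 11/1638  (sign -1)
combine: 4πI² = 693·20/1001·11/1638 = 110/1183
take √, sign -1: I = -0.08601992
No selection rule forces the value: the integral is nonzero (none).

-0.086020 (none)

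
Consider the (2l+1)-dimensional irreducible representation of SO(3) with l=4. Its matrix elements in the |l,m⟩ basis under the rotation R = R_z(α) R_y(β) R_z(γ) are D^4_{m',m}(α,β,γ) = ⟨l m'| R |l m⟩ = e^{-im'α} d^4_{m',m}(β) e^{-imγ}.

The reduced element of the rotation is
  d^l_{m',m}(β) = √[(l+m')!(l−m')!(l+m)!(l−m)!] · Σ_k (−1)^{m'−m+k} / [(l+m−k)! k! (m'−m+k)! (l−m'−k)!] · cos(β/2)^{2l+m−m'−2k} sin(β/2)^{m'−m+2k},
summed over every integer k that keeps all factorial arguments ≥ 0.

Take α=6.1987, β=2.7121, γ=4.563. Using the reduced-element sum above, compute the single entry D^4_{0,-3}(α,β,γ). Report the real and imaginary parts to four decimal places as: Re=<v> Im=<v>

D^4_{0,-3}(6.1987,2.7121,4.5630) = e^{-i·0·6.1987}·d^4_{0,-3}(2.7121)·e^{-i·-3·4.5630}. Compute d first:
Half-angle: c=0.213100, s=0.977030. N=√(24·24·1·5040)=1703.830978
The bounds max(0,m−m')=0 and min(l+m,l−m')=1 give 2 terms
  k=0: (−1)^3·1703.8310/(144)·0.2131^5·0.9770^3 = -0.004850
  k=1: (−1)^4·1703.8310/(144)·0.2131^3·0.9770^5 = +0.101942
d^4_{0,-3}(2.7121) = -0.004850 +0.101942 = +0.097092
Attach z-rotation phases: D = e^{-i(0)(6.1987)}·(+0.097092)·e^{-i(-3)(4.5630)} = +0.042071+0.087504i

Re=0.0421 Im=0.0875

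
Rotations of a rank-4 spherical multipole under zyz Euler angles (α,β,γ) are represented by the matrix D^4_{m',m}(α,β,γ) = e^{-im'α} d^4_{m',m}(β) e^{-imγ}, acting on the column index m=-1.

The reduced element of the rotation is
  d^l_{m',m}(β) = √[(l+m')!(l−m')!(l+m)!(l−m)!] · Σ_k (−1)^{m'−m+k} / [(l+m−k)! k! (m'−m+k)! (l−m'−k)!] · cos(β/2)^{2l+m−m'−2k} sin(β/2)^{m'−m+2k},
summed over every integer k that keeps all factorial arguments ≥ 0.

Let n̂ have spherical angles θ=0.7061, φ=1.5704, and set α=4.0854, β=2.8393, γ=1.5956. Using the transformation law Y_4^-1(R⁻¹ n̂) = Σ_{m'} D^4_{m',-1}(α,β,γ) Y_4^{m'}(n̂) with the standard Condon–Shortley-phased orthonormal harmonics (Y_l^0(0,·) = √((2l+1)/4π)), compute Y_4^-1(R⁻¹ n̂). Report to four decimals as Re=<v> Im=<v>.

Re=0.3972 Im=-0.2726

Need the full column D^4_{m',-1} for m'=−4..4 at α=4.0854, β=2.8393, γ=1.5956.
cos(β/2)=0.150571, sin(β/2)=0.988599
d^4_{-4,-1}: single k=3 term ⇒ +0.000560;  D = +0.000342-0.000443i
d^4_{-3,-1}: k∈[2..3] ⇒ +0.000090 -0.006495 = -0.006404;  D = -0.001803-0.006145i
d^4_{-2,-1}: k∈[1..3] ⇒ +0.000007 -0.001586 +0.045587 = +0.044008;  D = -0.041465-0.014744i
d^4_{-1,-1}: k∈[0..3] ⇒ +0.000000 -0.000171 +0.014729 -0.211644 = -0.197086;  D = -0.162419+0.111638i
d^4_{0,-1}: k∈[0..3] ⇒ -0.000008 +0.002007 -0.086496 +0.621440 = +0.536943;  D = -0.013317+0.536778i
d^4_{1,-1}: k∈[0..3] ⇒ +0.000114 -0.014729 +0.317467 -0.912351 = -0.609499;  D = +0.484550+0.369730i
d^4_{2,-1}: k∈[0..2] ⇒ -0.001058 +0.068381 -0.589550 = -0.522226;  D = -0.500118+0.150340i
d^4_{3,-1}: k∈[0..1] ⇒ +0.006495 -0.167988 = -0.161493;  D = +0.053090-0.152517i
d^4_{4,-1}: single k=0 term ⇒ -0.024123;  D = +0.013796+0.019788i
Y_4^{m'}(θ=0.7061,φ=1.5704) and Σ D·Y over m':
  (+0.0003-0.0004i)·(+0.0784+0.0001i)  (-0.0018-0.0061i)·(-0.0003+0.2602i)  (-0.0415-0.0147i)·(-0.4300-0.0003i)  (-0.1624+0.1116i)·(+0.0001-0.2459i)  (-0.0133+0.5368i)·(-0.2789+0.0000i)  (+0.4846+0.3697i)·(-0.0001-0.2459i)  (-0.5001+0.1503i)·(-0.4300+0.0003i)  (+0.0531-0.1525i)·(+0.0003+0.2602i)  (+0.0138+0.0198i)·(+0.0784-0.0001i)
Y_4^-1(R⁻¹ n̂) = +0.397238-0.272614i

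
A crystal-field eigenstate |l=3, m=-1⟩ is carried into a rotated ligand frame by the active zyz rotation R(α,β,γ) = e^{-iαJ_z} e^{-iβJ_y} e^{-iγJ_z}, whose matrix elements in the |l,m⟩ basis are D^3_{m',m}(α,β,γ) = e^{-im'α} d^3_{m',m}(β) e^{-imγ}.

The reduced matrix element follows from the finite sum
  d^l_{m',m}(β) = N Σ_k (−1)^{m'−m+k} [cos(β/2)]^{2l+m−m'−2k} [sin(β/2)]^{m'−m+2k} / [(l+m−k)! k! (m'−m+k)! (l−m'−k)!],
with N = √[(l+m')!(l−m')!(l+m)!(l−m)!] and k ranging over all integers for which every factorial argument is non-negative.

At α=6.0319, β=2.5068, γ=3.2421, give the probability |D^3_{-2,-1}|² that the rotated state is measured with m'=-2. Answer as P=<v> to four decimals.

Split into d^3_{-2,-1}(β=2.5068) × two z-phases.
With c≡cos(β/2)=0.312094 and s≡sin(β/2)=0.950051, N=[1·120·2·24]^{1/2}=75.894664
The bounds max(0,m−m')=1 and min(l+m,l−m')=2 give 2 terms
  k=1: (−1)^0·75.8947/(24)·0.3121^5·0.9501^1 = +0.008896
  k=2: (−1)^1·75.8947/(12)·0.3121^3·0.9501^3 = -0.164865
d^3_{-2,-1}(2.5068) = +0.008896 -0.164865 = -0.155969
|D^3_{-2,-1}|² = |d^3_{-2,-1}(β)|² = (-0.155969)² = 0.024326 (the z-rotation phases have unit modulus)

P=0.0243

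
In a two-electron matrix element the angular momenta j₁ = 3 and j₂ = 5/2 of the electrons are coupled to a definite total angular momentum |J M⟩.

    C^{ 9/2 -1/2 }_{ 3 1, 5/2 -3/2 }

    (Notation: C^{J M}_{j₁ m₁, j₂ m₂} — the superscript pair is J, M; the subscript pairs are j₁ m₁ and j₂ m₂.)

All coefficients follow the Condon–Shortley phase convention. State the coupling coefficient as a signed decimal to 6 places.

+√(35/99) ≈ +0.594588

triangle: 1!*5!*4!/11! = 2880/39916800
(j±m)!: 4!*2!*1!*4!*4!*5! = 3317760
prefactor² = (2J+1)*Δ*N² = 184320/77
  k=0: +1/(0!*1!*2!*1!*3!*3!) = 1/72
  k=1: −1/(1!*0!*1!*0!*4!*4!) = -1/576
Σ = 7/576  ⇒  CG² = 184320/77*(7/576)² = 35/99
CG = +√(35/99) = +0.594588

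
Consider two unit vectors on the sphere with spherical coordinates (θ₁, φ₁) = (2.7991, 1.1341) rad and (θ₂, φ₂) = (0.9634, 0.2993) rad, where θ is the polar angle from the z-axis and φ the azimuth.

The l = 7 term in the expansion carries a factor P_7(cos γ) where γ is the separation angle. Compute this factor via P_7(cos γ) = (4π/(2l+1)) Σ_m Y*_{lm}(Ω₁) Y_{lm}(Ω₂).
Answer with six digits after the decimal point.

0.126469

Term-by-term m-sum for l=7 (normalisation 4π/15 = 0.837758):
  term(m=-7) = (0.000027, -0.000013)   from Y*(Ω₁)=(-0.000020, 0.000240), Y(Ω₂)=(-0.063010, -0.108960)
  term(m=-6) = (-0.000242, 0.000792)   from Y*(Ω₁)=(-0.002192, -0.001259), Y(Ω₂)=(-0.073032, -0.319085)
  term(m=-5) = (-0.003751, -0.006281)   from Y*(Ω₁)=(0.013509, -0.009496), Y(Ω₂)=(0.032888, -0.441848)
  term(m=-4) = (0.017296, 0.003463)   from Y*(Ω₁)=(0.013138, 0.073878), Y(Ω₂)=(0.085796, -0.218863)
  term(m=-3) = (0.039115, -0.028952)   from Y*(Ω₁)=(-0.230813, -0.061576), Y(Ω₂)=(-0.126966, 0.159309)
  term(m=-2) = (-0.016739, 0.168867)   from Y*(Ω₁)=(0.319910, -0.381818), Y(Ω₂)=(-0.281434, 0.191962)
  term(m=-1) = (0.023915, 0.026403)   from Y*(Ω₁)=(0.224422, 0.480817), Y(Ω₂)=(0.064152, -0.019795)
  term(m=+0) = (0.031718, 0.000000)   from Y*(Ω₁)=(0.091407, -0.000000), Y(Ω₂)=(0.347001, 0.000000)
  term(m=+1) = (0.023915, -0.026403)   from Y*(Ω₁)=(-0.224422, 0.480817), Y(Ω₂)=(-0.064152, -0.019795)
  term(m=+2) = (-0.016739, -0.168867)   from Y*(Ω₁)=(0.319910, 0.381818), Y(Ω₂)=(-0.281434, -0.191962)
  term(m=+3) = (0.039115, 0.028952)   from Y*(Ω₁)=(0.230813, -0.061576), Y(Ω₂)=(0.126966, 0.159309)
  term(m=+4) = (0.017296, -0.003463)   from Y*(Ω₁)=(0.013138, -0.073878), Y(Ω₂)=(0.085796, 0.218863)
  term(m=+5) = (-0.003751, 0.006281)   from Y*(Ω₁)=(-0.013509, -0.009496), Y(Ω₂)=(-0.032888, -0.441848)
  term(m=+6) = (-0.000242, -0.000792)   from Y*(Ω₁)=(-0.002192, 0.001259), Y(Ω₂)=(-0.073032, 0.319085)
  term(m=+7) = (0.000027, 0.000013)   from Y*(Ω₁)=(0.000020, 0.000240), Y(Ω₂)=(0.063010, -0.108960)
Accumulated sum (0.150962, -0.000000); after 4π/(2l+1) scaling, (0.126469, -0.000000) ⇒ P_7 = 0.126469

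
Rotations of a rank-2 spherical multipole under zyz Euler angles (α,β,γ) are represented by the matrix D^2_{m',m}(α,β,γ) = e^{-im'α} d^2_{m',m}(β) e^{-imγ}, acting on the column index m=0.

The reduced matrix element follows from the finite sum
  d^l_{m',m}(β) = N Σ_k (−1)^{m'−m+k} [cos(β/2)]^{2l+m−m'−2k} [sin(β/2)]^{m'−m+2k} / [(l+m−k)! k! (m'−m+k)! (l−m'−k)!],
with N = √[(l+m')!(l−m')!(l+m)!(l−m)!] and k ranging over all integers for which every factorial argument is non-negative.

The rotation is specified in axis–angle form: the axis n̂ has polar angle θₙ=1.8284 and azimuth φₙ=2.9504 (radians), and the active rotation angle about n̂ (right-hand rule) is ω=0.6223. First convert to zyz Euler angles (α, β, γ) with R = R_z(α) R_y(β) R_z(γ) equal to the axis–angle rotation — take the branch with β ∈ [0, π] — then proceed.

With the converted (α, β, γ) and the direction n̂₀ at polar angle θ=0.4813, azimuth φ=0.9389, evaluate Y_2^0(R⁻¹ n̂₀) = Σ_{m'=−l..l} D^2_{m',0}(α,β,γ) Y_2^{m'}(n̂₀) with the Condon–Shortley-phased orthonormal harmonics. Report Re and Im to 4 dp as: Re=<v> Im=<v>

Axis–angle → zyz. n̂ = (sinθₙcosφₙ, sinθₙsinφₙ, cosθₙ) = (-0.949383, +0.183760, -0.254764), ω = 0.6223.
R = I cosω + sinω [n̂]ₓ + (1−cosω) n̂n̂ᵀ gives
  R = [+0.981503, +0.115799, +0.152455; -0.181207, +0.818870, +0.544624; -0.061774, -0.562177, +0.824707]
β = atan2(√(R₁₃²+R₂₃²), R₃₃) = 0.601112; α = atan2(R₂₃, R₁₃) mod 2π = 1.297855; γ = atan2(R₃₂, −R₃₁) mod 2π = 4.821833
Need the full column D^2_{m',0} for m'=−2..2 at α=1.2979, β=0.6011, γ=4.8218.
cos(β/2)=0.955172, sin(β/2)=0.296052
d^2_{-2,0}: single k=2 term ⇒ +0.195872;  D = -0.167406+0.101692i
d^2_{-1,0}: k∈[1..2] ⇒ +0.631957 -0.060710 = +0.571247;  D = +0.153988+0.550101i
d^2_{0,0}: k∈[0..2] ⇒ +0.832389 -0.319858 +0.007682 = +0.520212;  D = +0.520212+0.000000i
d^2_{1,0}: k∈[0..1] ⇒ -0.631957 +0.060710 = -0.571247;  D = -0.153988+0.550101i
d^2_{2,0}: single k=0 term ⇒ +0.195872;  D = -0.167406-0.101692i
Y_2^{m'}(θ=0.4813,φ=0.9389) and Σ D·Y over m':
  (-0.1674+0.1017i)·(-0.0250-0.0789i)  (+0.1540+0.5501i)·(+0.1872-0.2558i)  (+0.5202+0.0000i)·(+0.4280+0.0000i)  (-0.1540+0.5501i)·(-0.1872-0.2558i)  (-0.1674-0.1017i)·(-0.0250+0.0789i)
Y_2^0(R⁻¹ n̂) = +0.586178+0.000000i

Re=0.5862 Im=0.0000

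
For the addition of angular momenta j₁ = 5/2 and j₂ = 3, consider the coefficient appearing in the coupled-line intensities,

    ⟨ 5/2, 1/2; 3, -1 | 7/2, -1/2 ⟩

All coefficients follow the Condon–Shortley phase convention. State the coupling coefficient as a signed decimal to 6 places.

−√(1/63) ≈ -0.125988

j₁+j₂−J=2  J+j₁−j₂=3  J−j₁+j₂=4  j₁+j₂+J+1=10
(j₁±m₁, j₂±m₂, J±M) = (3,2,2,4,3,4)
P² = 9216/175
sum k=0..2:
  [0] +1/16 = 1/16
  [1] −1/12 = -1/12
  [2] +1/288 = 1/288
S = -5/288
C² = P²·S² = 1/63 ; C = -0.125988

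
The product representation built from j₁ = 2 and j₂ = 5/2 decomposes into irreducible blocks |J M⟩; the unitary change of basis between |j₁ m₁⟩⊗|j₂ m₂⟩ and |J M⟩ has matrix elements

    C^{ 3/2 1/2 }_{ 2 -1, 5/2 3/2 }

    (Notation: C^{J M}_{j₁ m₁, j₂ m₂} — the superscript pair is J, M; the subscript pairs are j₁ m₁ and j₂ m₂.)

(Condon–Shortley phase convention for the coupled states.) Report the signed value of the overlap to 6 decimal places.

+0.138013  (= +√(2/105))

triangle: 3!·1!·2!/7! = 12/5040
(j±m)!: 1!·3!·4!·1!·2!·1! = 288
prefactor² = (2J+1)·Δ·N² = 96/35
  k=2: +1/(2!·1!·1!·2!·0!·0!) = 1/4
  k=3: −1/(3!·0!·0!·1!·1!·1!) = -1/6
Σ = 1/12  ⇒  CG² = 96/35·(1/12)² = 2/105
CG = +√(2/105) = +0.138013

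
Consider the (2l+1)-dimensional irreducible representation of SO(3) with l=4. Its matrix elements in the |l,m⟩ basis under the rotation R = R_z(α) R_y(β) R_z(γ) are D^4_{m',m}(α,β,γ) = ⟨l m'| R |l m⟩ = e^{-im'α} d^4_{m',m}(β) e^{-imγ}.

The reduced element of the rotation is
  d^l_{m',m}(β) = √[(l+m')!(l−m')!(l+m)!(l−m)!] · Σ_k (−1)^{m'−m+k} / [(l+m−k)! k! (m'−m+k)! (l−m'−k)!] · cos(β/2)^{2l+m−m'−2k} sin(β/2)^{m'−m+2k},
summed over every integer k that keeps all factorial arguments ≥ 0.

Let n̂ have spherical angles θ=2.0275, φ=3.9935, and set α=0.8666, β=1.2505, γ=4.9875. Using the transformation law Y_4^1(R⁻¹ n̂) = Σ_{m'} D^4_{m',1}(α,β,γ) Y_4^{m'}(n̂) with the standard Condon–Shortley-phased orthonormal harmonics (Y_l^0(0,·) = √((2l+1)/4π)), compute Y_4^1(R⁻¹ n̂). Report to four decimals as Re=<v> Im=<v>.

Re=0.0440 Im=0.2439

Need the full column D^4_{m',1} for m'=−4..4 at α=0.8666, β=1.2505, γ=4.9875.
cos(β/2)=0.810817, sin(β/2)=0.585300
d^4_{-4,1}: single k=5 term ⇒ +0.274003;  D = +0.013611-0.273664i
d^4_{-3,1}: k∈[4..5] ⇒ +0.671002 -0.209791 = +0.461211;  D = -0.336237-0.315691i
d^4_{-2,1}: k∈[3..5] ⇒ +0.993721 -0.776725 +0.080948 = +0.297944;  D = -0.296054+0.033509i
d^4_{-1,1}: k∈[2..5] ⇒ +0.973405 -1.521691 +0.396468 -0.013773 = -0.165591;  D = +0.092333-0.137459i
d^4_{0,1}: k∈[1..4] ⇒ +0.603049 -1.885452 +0.982488 -0.085327 = -0.385243;  D = -0.104653-0.370756i
d^4_{1,1}: k∈[0..3] ⇒ +0.186802 -1.460107 +1.521691 -0.264312 = -0.015927;  D = -0.014483-0.006626i
d^4_{2,1}: k∈[0..2] ⇒ -0.572103 +1.490581 -0.517816 = +0.400662;  D = +0.362922-0.169756i
d^4_{3,1}: k∈[0..1] ⇒ +0.772616 -0.671002 = +0.101614;  D = +0.026778-0.098022i
d^4_{4,1}: single k=0 term ⇒ -0.525828;  D = +0.296869+0.434008i
Y_4^{m'}(θ=2.0275,φ=3.9935) and Σ D·Y over m':
  (+0.0136-0.2737i)·(-0.2770+0.0755i)  (-0.3362-0.3157i)·(-0.3325-0.2207i)  (-0.2961+0.0335i)·(-0.0129-0.0965i)  (+0.0923-0.1375i)·(-0.2021+0.2309i)  (-0.1047-0.3708i)·(-0.1598+0.0000i)  (-0.0145-0.0066i)·(+0.2021+0.2309i)  (+0.3629-0.1698i)·(-0.0129+0.0965i)  (+0.0268-0.0980i)·(+0.3325-0.2207i)  (+0.2969+0.4340i)·(-0.2770-0.0755i)
Y_4^1(R⁻¹ n̂) = +0.043989+0.243862i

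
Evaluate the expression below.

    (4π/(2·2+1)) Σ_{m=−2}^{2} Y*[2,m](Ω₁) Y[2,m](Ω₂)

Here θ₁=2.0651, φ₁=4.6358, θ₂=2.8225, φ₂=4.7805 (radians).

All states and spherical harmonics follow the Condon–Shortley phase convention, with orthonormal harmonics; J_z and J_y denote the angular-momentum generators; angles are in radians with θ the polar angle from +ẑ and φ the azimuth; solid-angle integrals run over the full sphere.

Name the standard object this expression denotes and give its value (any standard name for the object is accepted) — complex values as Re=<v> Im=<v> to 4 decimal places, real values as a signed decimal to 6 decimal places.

This sum is the spherical-harmonic addition theorem: it equals the Legendre polynomial P_l(cos γ) of the angle γ between the two directions.
Term-by-term m-sum for l=2 (normalisation 4π/5 = 2.513274):
  m=-2: (-0.295829, 0.045672) × (-0.037661, 0.005162) = (0.010906, -0.003247)  (running Σ = (0.010906, -0.003247))
  m=-1: (0.024687, 0.321694) × (-0.015661, -0.229585) = (0.073469, -0.010706)  (running Σ = (0.084375, -0.013953))
  m=0: (-0.102433, -0.000000) × (0.537669, 0.000000) = (-0.055075, -0.000000)  (running Σ = (0.029300, -0.013953))
  m=1: (-0.024687, 0.321694) × (0.015661, -0.229585) = (0.073469, 0.010706)  (running Σ = (0.102769, -0.003247))
  m=2: (-0.295829, -0.045672) × (-0.037661, -0.005162) = (0.010906, 0.003247)  (running Σ = (0.113675, -0.000000))
Σ over m = (0.113675, -0.000000); ×(4π/5) → (0.285697, -0.000000). Real part: 0.285697

Legendre polynomial (addition theorem), +0.285697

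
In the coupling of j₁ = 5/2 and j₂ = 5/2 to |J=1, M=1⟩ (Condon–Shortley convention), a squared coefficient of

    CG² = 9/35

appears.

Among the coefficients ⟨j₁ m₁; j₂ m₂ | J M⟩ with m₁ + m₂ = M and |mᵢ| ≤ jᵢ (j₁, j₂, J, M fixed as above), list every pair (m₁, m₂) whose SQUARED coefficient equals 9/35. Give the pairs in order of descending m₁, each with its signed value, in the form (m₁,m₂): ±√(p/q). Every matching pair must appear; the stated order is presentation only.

(1/2,1/2): +√(9/35)

Admissible pairs with m₁+m₂ = M = 1: (-3/2,5/2), (-1/2,3/2), (1/2,1/2), (3/2,-1/2), (5/2,-3/2)
  (m₁,m₂)=(5/2,-3/2): CG² = 1/7, CG = +√(1/7)
  (m₁,m₂)=(3/2,-1/2): CG² = 8/35, CG = −√(8/35)
  (m₁,m₂)=(1/2,1/2): CG² = 9/35, CG = +√(9/35)   ← matches the target
  (m₁,m₂)=(-1/2,3/2): CG² = 8/35, CG = −√(8/35)
  (m₁,m₂)=(-3/2,5/2): CG² = 1/7, CG = +√(1/7)
Pairs with CG² = 9/35: (1/2,1/2): +√(9/35)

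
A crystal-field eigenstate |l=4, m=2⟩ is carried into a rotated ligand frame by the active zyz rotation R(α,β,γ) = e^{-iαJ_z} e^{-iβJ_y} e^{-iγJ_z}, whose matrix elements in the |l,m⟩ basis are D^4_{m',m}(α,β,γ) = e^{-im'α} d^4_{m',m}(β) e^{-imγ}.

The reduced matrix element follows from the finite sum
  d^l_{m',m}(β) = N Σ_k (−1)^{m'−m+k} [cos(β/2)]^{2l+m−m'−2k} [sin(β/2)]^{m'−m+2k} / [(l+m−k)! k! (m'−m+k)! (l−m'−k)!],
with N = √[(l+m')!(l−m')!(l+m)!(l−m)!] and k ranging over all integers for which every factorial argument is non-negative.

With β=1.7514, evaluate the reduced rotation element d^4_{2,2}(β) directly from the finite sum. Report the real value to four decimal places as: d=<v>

d=0.4178

d^4_{2,2}(β=1.7514) via the finite sum:
With c≡cos(β/2)=0.640459 and s≡sin(β/2)=0.767992, N=[720·2·720·2]^{1/2}=1440.000000
Admissible k: 0..2 (factorial args all ≥0)
  k=0: (−1)^0·1440.0000/(1440)·0.6405^8·0.7680^0 = +0.028310
  k=1: (−1)^1·1440.0000/(120)·0.6405^6·0.7680^2 = -0.488477
  k=2: (−1)^2·1440.0000/(96)·0.6405^4·0.7680^4 = +0.877980
d^4_{2,2}(1.7514) = +0.028310 -0.488477 +0.877980 = +0.417812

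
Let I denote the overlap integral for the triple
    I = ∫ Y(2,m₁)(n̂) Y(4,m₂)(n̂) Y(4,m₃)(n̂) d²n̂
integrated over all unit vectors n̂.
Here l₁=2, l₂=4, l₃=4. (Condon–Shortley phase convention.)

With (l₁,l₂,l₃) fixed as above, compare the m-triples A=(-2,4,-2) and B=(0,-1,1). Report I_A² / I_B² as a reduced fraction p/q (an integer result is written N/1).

Same 2,4,4: normalisation and zero-m 3j drop out of the ratio.
A: Δ: 2! 2! 6! / 11! → 1/13860; sum: t=2:+1/2880 = 1/2880; 3j²(2 4 4; -2 4 -2) = Δ·Π!·Σ² = 2/165  (sign +1)
B: Δ: 2! 2! 6! / 11! → 1/13860; sum: t=0:+1/144 t=1:−1/48 t=2:+1/480 = -17/1440; 3j²(2 4 4; 0 -1 1) = Δ·Π!·Σ² = 289/13860  (sign +1)
I_A²/I_B² = (2/165)/(289/13860) = 168/289

168/289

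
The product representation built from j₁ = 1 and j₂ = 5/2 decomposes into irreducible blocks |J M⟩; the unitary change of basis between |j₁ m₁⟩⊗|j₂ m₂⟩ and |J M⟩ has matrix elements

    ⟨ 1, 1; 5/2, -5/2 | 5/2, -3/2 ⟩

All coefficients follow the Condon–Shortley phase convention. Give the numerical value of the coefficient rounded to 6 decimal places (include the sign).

+√(2/7) = +0.534522

j₁+j₂−J=1  J+j₁−j₂=1  J−j₁+j₂=4  j₁+j₂+J+1=7
(j₁±m₁, j₂±m₂, J±M) = (2,0,0,5,1,4)
P² = 1152/7
sum k=0..0:
  [0] +1/24 = 1/24
S = 1/24
C² = P²·S² = 2/7 ; C = +0.534522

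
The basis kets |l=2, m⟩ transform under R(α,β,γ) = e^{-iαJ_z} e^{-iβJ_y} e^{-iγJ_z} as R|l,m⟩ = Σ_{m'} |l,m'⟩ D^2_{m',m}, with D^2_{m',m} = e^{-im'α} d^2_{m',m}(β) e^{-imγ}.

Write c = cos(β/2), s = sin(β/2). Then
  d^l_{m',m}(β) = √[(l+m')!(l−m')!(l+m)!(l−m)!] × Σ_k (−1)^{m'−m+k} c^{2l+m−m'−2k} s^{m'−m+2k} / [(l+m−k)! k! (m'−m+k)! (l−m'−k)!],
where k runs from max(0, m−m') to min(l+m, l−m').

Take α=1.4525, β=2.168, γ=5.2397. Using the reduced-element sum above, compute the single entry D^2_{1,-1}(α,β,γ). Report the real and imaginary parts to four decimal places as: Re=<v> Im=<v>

Re=0.0778 Im=0.0586

First d^2_{1,-1}(β=2.1680), then the phase factors e^{-i(1)α} and e^{-i(-1)γ}:
With c≡cos(β/2)=0.467797 and s≡sin(β/2)=0.883836, N=[6·1·1·6]^{1/2}=6.000000
Admissible k: 0..1 (factorial args all ≥0)
  k=0: (−1)^2·6.0000/(2)·0.4678^2·0.8838^2 = +0.512837
  k=1: (−1)^3·6.0000/(6)·0.4678^0·0.8838^4 = -0.610221
d^2_{1,-1}(2.1680) = +0.512837 -0.610221 = -0.097384
Attach z-rotation phases: D = e^{-i(1)(1.4525)}·(-0.097384)·e^{-i(-1)(5.2397)} = +0.077784+0.058594i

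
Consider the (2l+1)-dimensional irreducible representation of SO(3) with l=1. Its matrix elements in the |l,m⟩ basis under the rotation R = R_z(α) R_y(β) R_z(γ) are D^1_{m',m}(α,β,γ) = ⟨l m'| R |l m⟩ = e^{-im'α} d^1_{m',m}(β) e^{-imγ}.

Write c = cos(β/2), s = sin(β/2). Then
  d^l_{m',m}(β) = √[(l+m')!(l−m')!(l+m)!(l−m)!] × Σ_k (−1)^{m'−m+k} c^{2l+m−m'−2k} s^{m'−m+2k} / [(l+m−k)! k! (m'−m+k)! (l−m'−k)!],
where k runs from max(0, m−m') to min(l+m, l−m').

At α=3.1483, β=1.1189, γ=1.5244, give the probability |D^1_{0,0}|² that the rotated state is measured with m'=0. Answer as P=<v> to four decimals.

D^1_{0,0}(3.1483,1.1189,1.5244) = e^{-i·0·3.1483}·d^1_{0,0}(1.1189)·e^{-i·0·1.5244}. Compute d first:
Half-angle: c=0.847547, s=0.530720. N=√(1·1·1·1)=1.000000
The bounds max(0,m−m')=0 and min(l+m,l−m')=1 give 2 terms
  k=0: (−1)^0·1.0000/(1)·0.8475^2·0.5307^0 = +0.718336
  k=1: (−1)^1·1.0000/(1)·0.8475^0·0.5307^2 = -0.281664
d^1_{0,0}(1.1189) = +0.718336 -0.281664 = +0.436672
|D^1_{0,0}|² = |d^1_{0,0}(β)|² = (+0.436672)² = 0.190683 (the z-rotation phases have unit modulus)

P=0.1907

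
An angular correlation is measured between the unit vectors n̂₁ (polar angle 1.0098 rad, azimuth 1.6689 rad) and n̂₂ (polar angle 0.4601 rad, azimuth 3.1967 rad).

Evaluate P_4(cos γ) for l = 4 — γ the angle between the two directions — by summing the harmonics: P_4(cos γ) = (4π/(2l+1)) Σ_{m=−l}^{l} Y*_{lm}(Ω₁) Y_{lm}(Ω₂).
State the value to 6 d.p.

Expand P_4 via completeness: Σ_{m} conj(Y_{4,m}) at Ω₁ times Y_{4,m} at Ω₂ —
  [-4]  conj(Y_{4,-4})(Ω₁) = (0.210176, 0.086988) ; Y_{4,-4}(Ω₂) = (0.016788, -0.003762) ; Δ = (0.003856, 0.000670)
  [-3]  conj(Y_{4,-3})(Ω₁) = (0.117266, -0.386872) ; Y_{4,-3}(Ω₂) = (-0.096850, 0.016159) ; Δ = (-0.005106, 0.039363)
  [-2]  conj(Y_{4,-2})(Ω₁) = (-0.230856, -0.045886) ; Y_{4,-2}(Ω₂) = (0.302864, -0.033516) ; Δ = (-0.071456, -0.006160)
  [-1]  conj(Y_{4,-1})(Ω₁) = (0.021263, -0.216040) ; Y_{4,-1}(Ω₂) = (-0.492361, 0.027160) ; Δ = (-0.004601, 0.106947)
  [+0]  conj(Y_{4,0})(Ω₁) = (-0.284294, -0.000000) ; Y_{4,0}(Ω₂) = (0.155915, 0.000000) ; Δ = (-0.044326, -0.000000)
  [+1]  conj(Y_{4,1})(Ω₁) = (-0.021263, -0.216040) ; Y_{4,1}(Ω₂) = (0.492361, 0.027160) ; Δ = (-0.004601, -0.106947)
  [+2]  conj(Y_{4,2})(Ω₁) = (-0.230856, 0.045886) ; Y_{4,2}(Ω₂) = (0.302864, 0.033516) ; Δ = (-0.071456, 0.006160)
  [+3]  conj(Y_{4,3})(Ω₁) = (-0.117266, -0.386872) ; Y_{4,3}(Ω₂) = (0.096850, 0.016159) ; Δ = (-0.005106, -0.039363)
  [+4]  conj(Y_{4,4})(Ω₁) = (0.210176, -0.086988) ; Y_{4,4}(Ω₂) = (0.016788, 0.003762) ; Δ = (0.003856, -0.000670)
Total Σ_m = (-0.198940, -0.000000). Multiply by 1.396263: (-0.277772, -0.000000). P_4(cos γ) = -0.277772

-0.277772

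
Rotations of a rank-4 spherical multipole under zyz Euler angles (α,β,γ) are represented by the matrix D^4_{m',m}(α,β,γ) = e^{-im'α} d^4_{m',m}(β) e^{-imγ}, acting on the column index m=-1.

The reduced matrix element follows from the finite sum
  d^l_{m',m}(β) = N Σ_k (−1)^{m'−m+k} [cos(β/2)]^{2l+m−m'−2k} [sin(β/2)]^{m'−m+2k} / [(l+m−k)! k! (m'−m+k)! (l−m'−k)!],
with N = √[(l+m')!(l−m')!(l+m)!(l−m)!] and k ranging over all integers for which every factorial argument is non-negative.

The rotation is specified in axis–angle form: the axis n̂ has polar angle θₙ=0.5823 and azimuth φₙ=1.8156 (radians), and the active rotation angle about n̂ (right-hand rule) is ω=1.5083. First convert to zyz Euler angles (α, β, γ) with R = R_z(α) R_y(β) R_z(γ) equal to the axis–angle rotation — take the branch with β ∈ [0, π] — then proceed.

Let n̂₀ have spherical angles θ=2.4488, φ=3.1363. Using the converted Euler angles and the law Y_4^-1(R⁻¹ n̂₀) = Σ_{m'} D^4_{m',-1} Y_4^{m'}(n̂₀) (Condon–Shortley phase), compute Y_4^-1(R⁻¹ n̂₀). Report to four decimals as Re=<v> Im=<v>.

Re=-0.2994 Im=0.2418

Axis–angle → zyz. n̂ = (sinθₙcosφₙ, sinθₙsinφₙ, cosθₙ) = (-0.133288, +0.533550, +0.835200), ω = 1.5083.
R = I cosω + sinω [n̂]ₓ + (1−cosω) n̂n̂ᵀ gives
  R = [+0.079112, -0.900244, +0.428138; +0.766895, +0.329351, +0.550817; -0.636878, +0.284761, +0.716448]
β = atan2(√(R₁₃²+R₂₃²), R₃₃) = 0.772099; α = atan2(R₂₃, R₁₃) mod 2π = 0.910064; γ = atan2(R₃₂, −R₃₁) mod 2π = 0.420457
Need the full column D^4_{m',-1} for m'=−4..4 at α=0.9101, β=0.7721, γ=0.4205.
cos(β/2)=0.926404, sin(β/2)=0.376531
d^4_{-4,-1}: single k=3 term ⇒ +0.272583;  D = -0.165327-0.216723i
d^4_{-3,-1}: k∈[2..3] ⇒ +0.711336 -0.195851 = +0.515485;  D = -0.515464-0.004669i
d^4_{-2,-1}: k∈[1..3] ⇒ +0.935492 -0.772701 +0.085099 = +0.247889;  D = -0.153894+0.194333i
d^4_{-1,-1}: k∈[0..3] ⇒ +0.542504 -1.344299 +0.444148 -0.024457 = -0.382104;  D = -0.090929-0.371128i
d^4_{0,-1}: k∈[0..3] ⇒ -0.986095 +0.977399 -0.161463 +0.004446 = -0.165714;  D = -0.151281-0.067641i
d^4_{1,-1}: k∈[0..3] ⇒ +0.896199 -0.444148 +0.036686 -0.000404 = +0.488333;  D = +0.430963-0.229653i
d^4_{2,-1}: k∈[0..2] ⇒ -0.515134 +0.127648 -0.004217 = -0.391704;  D = -0.066704+0.385983i
d^4_{3,-1}: k∈[0..1] ⇒ +0.195851 -0.019412 = +0.176438;  D = -0.118832-0.130420i
d^4_{4,-1}: single k=0 term ⇒ -0.045030;  D = +0.044892-0.003518i
Y_4^{m'}(θ=2.4488,φ=3.1363) and Σ D·Y over m':
  (-0.1653-0.2167i)·(+0.0736+0.0016i)  (-0.5155-0.0047i)·(+0.2509+0.0040i)  (-0.1539+0.1943i)·(+0.4291+0.0045i)  (-0.0909-0.3711i)·(+0.2661+0.0014i)  (-0.1513-0.0676i)·(-0.2637+0.0000i)  (+0.4310-0.2297i)·(-0.2661+0.0014i)  (-0.0667+0.3860i)·(+0.4291-0.0045i)  (-0.1188-0.1304i)·(-0.2509+0.0040i)  (+0.0449-0.0035i)·(+0.0736-0.0016i)
Y_4^-1(R⁻¹ n̂) = -0.299427+0.241757i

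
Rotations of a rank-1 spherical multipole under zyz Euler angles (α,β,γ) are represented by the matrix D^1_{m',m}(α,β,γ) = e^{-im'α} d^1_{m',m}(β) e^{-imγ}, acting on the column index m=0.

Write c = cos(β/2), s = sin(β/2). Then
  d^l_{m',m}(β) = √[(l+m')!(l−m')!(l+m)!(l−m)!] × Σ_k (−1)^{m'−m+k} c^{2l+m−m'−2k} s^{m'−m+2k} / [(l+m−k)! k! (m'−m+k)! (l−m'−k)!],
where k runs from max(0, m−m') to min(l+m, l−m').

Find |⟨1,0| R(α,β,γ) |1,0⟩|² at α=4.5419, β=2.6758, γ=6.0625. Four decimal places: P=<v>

P=0.7983

D^1_{0,0}(4.5419,2.6758,6.0625) = e^{-i·0·4.5419}·d^1_{0,0}(2.6758)·e^{-i·0·6.0625}. Compute d first:
c=cos(2.675800/2)=0.230797, s=sin(2.675800/2)=0.973002; N=√[1·1·1·1]=1.000000
Admissible k: 0..1 (factorial args all ≥0)
  k=0: (−1)^0·1.0000/(1)·0.2308^2·0.9730^0 = +0.053267
  k=1: (−1)^1·1.0000/(1)·0.2308^0·0.9730^2 = -0.946733
d^1_{0,0}(2.6758) = +0.053267 -0.946733 = -0.893466
|D^1_{0,0}|² = |d^1_{0,0}(β)|² = (-0.893466)² = 0.798281 (the z-rotation phases have unit modulus)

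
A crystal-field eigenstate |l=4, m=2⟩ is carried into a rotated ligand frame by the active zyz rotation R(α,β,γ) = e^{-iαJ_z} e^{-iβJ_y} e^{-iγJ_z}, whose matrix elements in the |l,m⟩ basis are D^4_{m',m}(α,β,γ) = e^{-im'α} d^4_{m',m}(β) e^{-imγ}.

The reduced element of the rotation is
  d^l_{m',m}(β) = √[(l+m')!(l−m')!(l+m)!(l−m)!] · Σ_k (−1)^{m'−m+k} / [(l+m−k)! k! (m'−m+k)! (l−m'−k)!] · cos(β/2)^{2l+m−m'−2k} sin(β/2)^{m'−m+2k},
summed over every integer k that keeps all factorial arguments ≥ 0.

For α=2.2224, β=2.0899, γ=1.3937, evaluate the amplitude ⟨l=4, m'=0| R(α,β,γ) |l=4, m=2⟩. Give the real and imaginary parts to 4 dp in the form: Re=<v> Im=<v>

First d^4_{0,2}(β=2.0899), then the phase factors e^{-i(0)α} and e^{-i(2)γ}:
Half-angle: c=0.501945, s=0.864899. N=√(24·24·720·2)=910.735966
The bounds max(0,m−m')=2 and min(l+m,l−m')=4 give 3 terms
  k=2: (−1)^0·910.7360/(96)·0.5019^6·0.8649^2 = +0.113499
  k=3: (−1)^1·910.7360/(36)·0.5019^4·0.8649^4 = -0.898623
  k=4: (−1)^2·910.7360/(96)·0.5019^2·0.8649^6 = +1.000524
d^4_{0,2}(2.0899) = +0.113499 -0.898623 +1.000524 = +0.215399
Phases: e^{-i·(0)·2.2224}=+1.000000+0.000000i, e^{-i·(2)·1.3937}=-0.937927-0.346833i ⇒ D=-0.202029-0.074708i

Re=-0.2020 Im=-0.0747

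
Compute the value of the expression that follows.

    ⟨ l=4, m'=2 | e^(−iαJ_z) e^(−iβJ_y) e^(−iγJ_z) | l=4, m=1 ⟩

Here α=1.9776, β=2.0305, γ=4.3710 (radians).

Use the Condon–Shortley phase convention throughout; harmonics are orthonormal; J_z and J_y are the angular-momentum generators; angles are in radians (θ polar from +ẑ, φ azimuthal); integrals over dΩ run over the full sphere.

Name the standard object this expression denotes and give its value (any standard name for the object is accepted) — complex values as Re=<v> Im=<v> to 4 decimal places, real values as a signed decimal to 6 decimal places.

This is a Wigner D-matrix element — the rotation-matrix element ⟨l m'| R(α,β,γ) |l m⟩ in the angular-momentum basis.
First d^4_{2,1}(β=2.0305), then the phase factors e^{-i(2)α} and e^{-i(1)γ}:
With c≡cos(β/2)=0.527408 and s≡sin(β/2)=0.849612, N=[720·2·120·6]^{1/2}=1018.233765
k: max(0,(1)−(2))=0 … min(4+(1),4−(2))=2
  k=0: (−1)^1·1018.2338/(240)·0.5274^7·0.8496^1 = -0.040915
  k=1: (−1)^2·1018.2338/(48)·0.5274^5·0.8496^3 = +0.530885
  k=2: (−1)^3·1018.2338/(72)·0.5274^3·0.8496^5 = -0.918456
d^4_{2,1}(2.0305) = -0.040915 +0.530885 -0.918456 = -0.428486
D = (-0.686881+0.726770i)·(-0.428486)·(-0.334796+0.942291i) = +0.194902+0.381593i

Wigner D-matrix element, Re=0.1949 Im=0.3816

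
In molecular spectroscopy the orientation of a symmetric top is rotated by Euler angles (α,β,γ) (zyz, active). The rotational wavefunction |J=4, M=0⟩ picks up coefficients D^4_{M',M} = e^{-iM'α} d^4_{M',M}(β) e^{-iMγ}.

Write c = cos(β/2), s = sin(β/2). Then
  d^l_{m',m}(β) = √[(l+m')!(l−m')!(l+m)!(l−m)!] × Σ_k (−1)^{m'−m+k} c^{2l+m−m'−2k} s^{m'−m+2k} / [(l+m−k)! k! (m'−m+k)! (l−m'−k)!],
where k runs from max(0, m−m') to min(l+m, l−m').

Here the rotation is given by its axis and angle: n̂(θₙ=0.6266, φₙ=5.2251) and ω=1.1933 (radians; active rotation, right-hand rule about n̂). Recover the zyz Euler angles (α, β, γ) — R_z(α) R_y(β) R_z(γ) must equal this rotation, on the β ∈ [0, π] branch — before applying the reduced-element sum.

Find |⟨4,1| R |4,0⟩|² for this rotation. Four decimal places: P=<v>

P=0.1234

Axis–angle → zyz. n̂ = (sinθₙcosφₙ, sinθₙsinφₙ, cosθₙ) = (+0.287651, -0.510994, +0.810026), ω = 1.1933.
R = I cosω + sinω [n̂]ₓ + (1−cosω) n̂n̂ᵀ gives
  R = [+0.420839, -0.845801, -0.327895; +0.660183, +0.533464, -0.528748; +0.622136, +0.006047, +0.782886]
β = atan2(√(R₁₃²+R₂₃²), R₃₃) = 0.671505; α = atan2(R₂₃, R₁₃) mod 2π = 4.157296; γ = atan2(R₃₂, −R₃₁) mod 2π = 3.131874
D^4_{1,0}(4.1573,0.6715,3.1319) = e^{-i·1·4.1573}·d^4_{1,0}(0.6715)·e^{-i·0·3.1319}. Compute d first:
c=cos(0.671505/2)=0.944163, s=sin(0.671505/2)=0.329480; N=√[120·6·24·24]=643.987578
The bounds max(0,m−m')=0 and min(l+m,l−m')=3 give 4 terms
  k=0: (−1)^1·643.9876/(144)·0.9442^7·0.3295^1 = -0.985534
  k=1: (−1)^2·643.9876/(24)·0.9442^5·0.3295^3 = +0.720090
  k=2: (−1)^3·643.9876/(24)·0.9442^3·0.3295^5 = -0.087690
  k=3: (−1)^4·643.9876/(144)·0.9442^1·0.3295^7 = +0.001780
d^4_{1,0}(0.6715) = -0.985534 +0.720090 -0.087690 +0.001780 = -0.351354
|D^4_{1,0}|² = |d^4_{1,0}(β)|² = (-0.351354)² = 0.123450 (the z-rotation phases have unit modulus)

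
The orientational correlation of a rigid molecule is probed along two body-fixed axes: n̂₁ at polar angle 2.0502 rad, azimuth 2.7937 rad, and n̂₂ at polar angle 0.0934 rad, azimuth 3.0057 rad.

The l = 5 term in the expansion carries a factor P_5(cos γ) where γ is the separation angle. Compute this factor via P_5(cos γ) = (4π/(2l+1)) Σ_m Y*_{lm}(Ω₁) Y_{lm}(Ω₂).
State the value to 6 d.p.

Term-by-term m-sum for l=5 (normalisation 4π/11 = 1.142397):
  m=-5: Y*=(0.042844, 0.251602)  Y=(-0.000003, -0.000002)  product (0.000000, -0.000001)
  m=-4: Y*=(-0.074795, 0.412847)  Y=(0.000095, 0.000057)  product (-0.000031, 0.000035)
  m=-3: Y*=(-0.111196, 0.191041)  Y=(-0.002041, -0.000881)  product (0.000395, -0.000292)
  m=-2: Y*=(0.170871, -0.142696)  Y=(0.027908, 0.007777)  product (0.005878, -0.002653)
  m=-1: Y*=(0.274631, -0.099593)  Y=(-0.229603, -0.031395)  product (-0.066183, 0.014245)
  m=+0: Y*=(-0.159617, -0.000000)  Y=(0.875361, 0.000000)  product (-0.139722, -0.000000)
  m=+1: Y*=(-0.274631, -0.099593)  Y=(0.229603, -0.031395)  product (-0.066183, -0.014245)
  m=+2: Y*=(0.170871, 0.142696)  Y=(0.027908, -0.007777)  product (0.005878, 0.002653)
  m=+3: Y*=(0.111196, 0.191041)  Y=(0.002041, -0.000881)  product (0.000395, 0.000292)
  m=+4: Y*=(-0.074795, -0.412847)  Y=(0.000095, -0.000057)  product (-0.000031, -0.000035)
  m=+5: Y*=(-0.042844, 0.251602)  Y=(0.000003, -0.000002)  product (0.000000, 0.000001)
Total Σ_m = (-0.259601, 0.000000). Multiply by 1.142397: (-0.296567, 0.000000). P_5(cos γ) = -0.296567

-0.296567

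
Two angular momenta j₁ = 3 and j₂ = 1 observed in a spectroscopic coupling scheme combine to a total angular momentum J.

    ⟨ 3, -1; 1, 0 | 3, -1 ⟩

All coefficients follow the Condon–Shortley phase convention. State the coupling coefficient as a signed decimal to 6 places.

√[7·1!5!1!/8! · 2!4!1!1!2!4!] = √(48)
  +(−1)^0/∏(0,1,4,1,1,0)! = 1/24  (running 1/24)
  +(−1)^1/∏(1,0,3,0,2,1)! = -1/12  (running -1/24)
⟨..|..⟩ = √(48)·(-1/24) = -0.288675

-0.288675  (= −√(1/12))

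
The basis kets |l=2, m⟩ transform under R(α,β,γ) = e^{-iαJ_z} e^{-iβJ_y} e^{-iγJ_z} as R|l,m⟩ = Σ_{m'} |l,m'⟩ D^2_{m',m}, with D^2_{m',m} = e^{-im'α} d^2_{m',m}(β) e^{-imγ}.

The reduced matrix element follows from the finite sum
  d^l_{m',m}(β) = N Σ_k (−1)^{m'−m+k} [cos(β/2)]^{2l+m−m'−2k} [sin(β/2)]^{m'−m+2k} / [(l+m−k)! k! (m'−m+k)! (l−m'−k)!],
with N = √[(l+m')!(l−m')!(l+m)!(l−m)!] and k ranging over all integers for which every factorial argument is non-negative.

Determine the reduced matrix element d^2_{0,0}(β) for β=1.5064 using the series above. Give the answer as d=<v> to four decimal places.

d^2_{0,0}(β=1.5064) via the finite sum:
c=cos(1.506400/2)=0.729504, s=sin(1.506400/2)=0.683977; N=√[2·2·2·2]=4.000000
Admissible k: 0..2 (factorial args all ≥0)
  k=0: (−1)^0·4.0000/(4)·0.7295^4·0.6840^0 = +0.283211
  k=1: (−1)^1·4.0000/(1)·0.7295^2·0.6840^2 = -0.995859
  k=2: (−1)^2·4.0000/(4)·0.7295^0·0.6840^4 = +0.218859
d^2_{0,0}(1.5064) = +0.283211 -0.995859 +0.218859 = -0.493788

d=-0.4938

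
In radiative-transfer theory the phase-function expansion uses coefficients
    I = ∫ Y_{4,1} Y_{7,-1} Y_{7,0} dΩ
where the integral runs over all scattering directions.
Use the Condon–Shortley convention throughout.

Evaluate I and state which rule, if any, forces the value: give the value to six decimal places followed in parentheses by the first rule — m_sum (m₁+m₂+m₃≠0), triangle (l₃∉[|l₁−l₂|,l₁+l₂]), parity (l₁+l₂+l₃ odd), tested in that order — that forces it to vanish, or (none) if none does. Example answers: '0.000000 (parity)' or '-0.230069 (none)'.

m-sum 0 ✓  L=18 even ✓  3≤7≤11 ✓
Π(2lᵢ+1) = 9×15×15 = 2025
triangle coeff Δ(4,7,7) = 1/58198140
Σ_t [0,4]: t=0:+1/17418240 t=1:−1/622080 t=2:+1/230400 t=3:−1/622080 t=4:+1/17418240 = 1/806400
(3j)²=2268/230945 [(4 7 7; 0 0 0)], sign=-1
Σ_t [0,3]: t=0:+1/2488320 t=1:−1/345600 t=2:+1/414720 t=3:−1/4354560 = -1/3225600
(3j)²=81/92378 [(4 7 7; 1 -1 0)], sign=+1
⇒ 4πI² = 37200870/2133423721
I = (-1)√(37200870/2133423721/(4π)) = -0.03725058
No selection rule forces the value: the integral is nonzero (none).

-0.037251 (none)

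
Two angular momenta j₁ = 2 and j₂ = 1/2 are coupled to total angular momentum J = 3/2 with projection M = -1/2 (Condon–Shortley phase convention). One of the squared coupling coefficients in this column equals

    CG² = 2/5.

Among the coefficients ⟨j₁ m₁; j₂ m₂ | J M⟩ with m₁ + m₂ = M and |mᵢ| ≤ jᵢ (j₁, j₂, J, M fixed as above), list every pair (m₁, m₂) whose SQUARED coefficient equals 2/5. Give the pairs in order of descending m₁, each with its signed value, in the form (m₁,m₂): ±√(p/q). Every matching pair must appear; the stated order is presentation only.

Admissible pairs with m₁+m₂ = M = -1/2: (-1,1/2), (0,-1/2)
  (m₁,m₂)=(0,-1/2): CG² = 2/5, CG = +√(2/5)   ← matches the target
  (m₁,m₂)=(-1,1/2): CG² = 3/5, CG = −√(3/5)
Pairs with CG² = 2/5: (0,-1/2): +√(2/5)

(0,-1/2): +√(2/5)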